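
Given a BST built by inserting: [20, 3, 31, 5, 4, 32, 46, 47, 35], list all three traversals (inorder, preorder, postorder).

Tree insertion order: [20, 3, 31, 5, 4, 32, 46, 47, 35]
Tree (level-order array): [20, 3, 31, None, 5, None, 32, 4, None, None, 46, None, None, 35, 47]
Inorder (L, root, R): [3, 4, 5, 20, 31, 32, 35, 46, 47]
Preorder (root, L, R): [20, 3, 5, 4, 31, 32, 46, 35, 47]
Postorder (L, R, root): [4, 5, 3, 35, 47, 46, 32, 31, 20]


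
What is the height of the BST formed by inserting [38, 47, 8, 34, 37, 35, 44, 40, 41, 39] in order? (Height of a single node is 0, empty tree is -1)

Insertion order: [38, 47, 8, 34, 37, 35, 44, 40, 41, 39]
Tree (level-order array): [38, 8, 47, None, 34, 44, None, None, 37, 40, None, 35, None, 39, 41]
Compute height bottom-up (empty subtree = -1):
  height(35) = 1 + max(-1, -1) = 0
  height(37) = 1 + max(0, -1) = 1
  height(34) = 1 + max(-1, 1) = 2
  height(8) = 1 + max(-1, 2) = 3
  height(39) = 1 + max(-1, -1) = 0
  height(41) = 1 + max(-1, -1) = 0
  height(40) = 1 + max(0, 0) = 1
  height(44) = 1 + max(1, -1) = 2
  height(47) = 1 + max(2, -1) = 3
  height(38) = 1 + max(3, 3) = 4
Height = 4


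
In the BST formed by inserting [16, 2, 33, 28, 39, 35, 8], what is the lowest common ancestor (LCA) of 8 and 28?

Tree insertion order: [16, 2, 33, 28, 39, 35, 8]
Tree (level-order array): [16, 2, 33, None, 8, 28, 39, None, None, None, None, 35]
In a BST, the LCA of p=8, q=28 is the first node v on the
root-to-leaf path with p <= v <= q (go left if both < v, right if both > v).
Walk from root:
  at 16: 8 <= 16 <= 28, this is the LCA
LCA = 16


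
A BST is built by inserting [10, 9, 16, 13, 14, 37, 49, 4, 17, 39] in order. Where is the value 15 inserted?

Starting tree (level order): [10, 9, 16, 4, None, 13, 37, None, None, None, 14, 17, 49, None, None, None, None, 39]
Insertion path: 10 -> 16 -> 13 -> 14
Result: insert 15 as right child of 14
Final tree (level order): [10, 9, 16, 4, None, 13, 37, None, None, None, 14, 17, 49, None, 15, None, None, 39]


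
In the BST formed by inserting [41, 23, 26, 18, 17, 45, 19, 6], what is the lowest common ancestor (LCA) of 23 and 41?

Tree insertion order: [41, 23, 26, 18, 17, 45, 19, 6]
Tree (level-order array): [41, 23, 45, 18, 26, None, None, 17, 19, None, None, 6]
In a BST, the LCA of p=23, q=41 is the first node v on the
root-to-leaf path with p <= v <= q (go left if both < v, right if both > v).
Walk from root:
  at 41: 23 <= 41 <= 41, this is the LCA
LCA = 41


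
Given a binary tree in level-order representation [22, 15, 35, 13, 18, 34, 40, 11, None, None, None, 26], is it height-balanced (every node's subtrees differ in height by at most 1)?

Tree (level-order array): [22, 15, 35, 13, 18, 34, 40, 11, None, None, None, 26]
Definition: a tree is height-balanced if, at every node, |h(left) - h(right)| <= 1 (empty subtree has height -1).
Bottom-up per-node check:
  node 11: h_left=-1, h_right=-1, diff=0 [OK], height=0
  node 13: h_left=0, h_right=-1, diff=1 [OK], height=1
  node 18: h_left=-1, h_right=-1, diff=0 [OK], height=0
  node 15: h_left=1, h_right=0, diff=1 [OK], height=2
  node 26: h_left=-1, h_right=-1, diff=0 [OK], height=0
  node 34: h_left=0, h_right=-1, diff=1 [OK], height=1
  node 40: h_left=-1, h_right=-1, diff=0 [OK], height=0
  node 35: h_left=1, h_right=0, diff=1 [OK], height=2
  node 22: h_left=2, h_right=2, diff=0 [OK], height=3
All nodes satisfy the balance condition.
Result: Balanced


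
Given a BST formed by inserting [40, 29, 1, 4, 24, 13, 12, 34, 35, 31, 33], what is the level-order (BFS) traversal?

Tree insertion order: [40, 29, 1, 4, 24, 13, 12, 34, 35, 31, 33]
Tree (level-order array): [40, 29, None, 1, 34, None, 4, 31, 35, None, 24, None, 33, None, None, 13, None, None, None, 12]
BFS from the root, enqueuing left then right child of each popped node:
  queue [40] -> pop 40, enqueue [29], visited so far: [40]
  queue [29] -> pop 29, enqueue [1, 34], visited so far: [40, 29]
  queue [1, 34] -> pop 1, enqueue [4], visited so far: [40, 29, 1]
  queue [34, 4] -> pop 34, enqueue [31, 35], visited so far: [40, 29, 1, 34]
  queue [4, 31, 35] -> pop 4, enqueue [24], visited so far: [40, 29, 1, 34, 4]
  queue [31, 35, 24] -> pop 31, enqueue [33], visited so far: [40, 29, 1, 34, 4, 31]
  queue [35, 24, 33] -> pop 35, enqueue [none], visited so far: [40, 29, 1, 34, 4, 31, 35]
  queue [24, 33] -> pop 24, enqueue [13], visited so far: [40, 29, 1, 34, 4, 31, 35, 24]
  queue [33, 13] -> pop 33, enqueue [none], visited so far: [40, 29, 1, 34, 4, 31, 35, 24, 33]
  queue [13] -> pop 13, enqueue [12], visited so far: [40, 29, 1, 34, 4, 31, 35, 24, 33, 13]
  queue [12] -> pop 12, enqueue [none], visited so far: [40, 29, 1, 34, 4, 31, 35, 24, 33, 13, 12]
Result: [40, 29, 1, 34, 4, 31, 35, 24, 33, 13, 12]


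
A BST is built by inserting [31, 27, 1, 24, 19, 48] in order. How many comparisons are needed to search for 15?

Search path for 15: 31 -> 27 -> 1 -> 24 -> 19
Found: False
Comparisons: 5


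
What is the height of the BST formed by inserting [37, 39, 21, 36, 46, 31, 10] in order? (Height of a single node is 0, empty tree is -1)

Insertion order: [37, 39, 21, 36, 46, 31, 10]
Tree (level-order array): [37, 21, 39, 10, 36, None, 46, None, None, 31]
Compute height bottom-up (empty subtree = -1):
  height(10) = 1 + max(-1, -1) = 0
  height(31) = 1 + max(-1, -1) = 0
  height(36) = 1 + max(0, -1) = 1
  height(21) = 1 + max(0, 1) = 2
  height(46) = 1 + max(-1, -1) = 0
  height(39) = 1 + max(-1, 0) = 1
  height(37) = 1 + max(2, 1) = 3
Height = 3


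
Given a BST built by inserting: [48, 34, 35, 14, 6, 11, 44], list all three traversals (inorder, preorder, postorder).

Tree insertion order: [48, 34, 35, 14, 6, 11, 44]
Tree (level-order array): [48, 34, None, 14, 35, 6, None, None, 44, None, 11]
Inorder (L, root, R): [6, 11, 14, 34, 35, 44, 48]
Preorder (root, L, R): [48, 34, 14, 6, 11, 35, 44]
Postorder (L, R, root): [11, 6, 14, 44, 35, 34, 48]


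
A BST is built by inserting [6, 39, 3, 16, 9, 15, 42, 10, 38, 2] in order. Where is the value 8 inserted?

Starting tree (level order): [6, 3, 39, 2, None, 16, 42, None, None, 9, 38, None, None, None, 15, None, None, 10]
Insertion path: 6 -> 39 -> 16 -> 9
Result: insert 8 as left child of 9
Final tree (level order): [6, 3, 39, 2, None, 16, 42, None, None, 9, 38, None, None, 8, 15, None, None, None, None, 10]


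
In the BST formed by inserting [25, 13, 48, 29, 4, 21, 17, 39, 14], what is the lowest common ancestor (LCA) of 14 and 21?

Tree insertion order: [25, 13, 48, 29, 4, 21, 17, 39, 14]
Tree (level-order array): [25, 13, 48, 4, 21, 29, None, None, None, 17, None, None, 39, 14]
In a BST, the LCA of p=14, q=21 is the first node v on the
root-to-leaf path with p <= v <= q (go left if both < v, right if both > v).
Walk from root:
  at 25: both 14 and 21 < 25, go left
  at 13: both 14 and 21 > 13, go right
  at 21: 14 <= 21 <= 21, this is the LCA
LCA = 21


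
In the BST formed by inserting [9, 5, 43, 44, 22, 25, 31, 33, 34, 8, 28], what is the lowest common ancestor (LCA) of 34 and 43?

Tree insertion order: [9, 5, 43, 44, 22, 25, 31, 33, 34, 8, 28]
Tree (level-order array): [9, 5, 43, None, 8, 22, 44, None, None, None, 25, None, None, None, 31, 28, 33, None, None, None, 34]
In a BST, the LCA of p=34, q=43 is the first node v on the
root-to-leaf path with p <= v <= q (go left if both < v, right if both > v).
Walk from root:
  at 9: both 34 and 43 > 9, go right
  at 43: 34 <= 43 <= 43, this is the LCA
LCA = 43


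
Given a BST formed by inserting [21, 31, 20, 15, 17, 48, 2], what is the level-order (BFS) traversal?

Tree insertion order: [21, 31, 20, 15, 17, 48, 2]
Tree (level-order array): [21, 20, 31, 15, None, None, 48, 2, 17]
BFS from the root, enqueuing left then right child of each popped node:
  queue [21] -> pop 21, enqueue [20, 31], visited so far: [21]
  queue [20, 31] -> pop 20, enqueue [15], visited so far: [21, 20]
  queue [31, 15] -> pop 31, enqueue [48], visited so far: [21, 20, 31]
  queue [15, 48] -> pop 15, enqueue [2, 17], visited so far: [21, 20, 31, 15]
  queue [48, 2, 17] -> pop 48, enqueue [none], visited so far: [21, 20, 31, 15, 48]
  queue [2, 17] -> pop 2, enqueue [none], visited so far: [21, 20, 31, 15, 48, 2]
  queue [17] -> pop 17, enqueue [none], visited so far: [21, 20, 31, 15, 48, 2, 17]
Result: [21, 20, 31, 15, 48, 2, 17]


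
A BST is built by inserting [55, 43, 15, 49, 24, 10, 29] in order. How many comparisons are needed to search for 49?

Search path for 49: 55 -> 43 -> 49
Found: True
Comparisons: 3


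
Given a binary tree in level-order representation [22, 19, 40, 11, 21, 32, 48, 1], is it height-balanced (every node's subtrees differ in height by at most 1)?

Tree (level-order array): [22, 19, 40, 11, 21, 32, 48, 1]
Definition: a tree is height-balanced if, at every node, |h(left) - h(right)| <= 1 (empty subtree has height -1).
Bottom-up per-node check:
  node 1: h_left=-1, h_right=-1, diff=0 [OK], height=0
  node 11: h_left=0, h_right=-1, diff=1 [OK], height=1
  node 21: h_left=-1, h_right=-1, diff=0 [OK], height=0
  node 19: h_left=1, h_right=0, diff=1 [OK], height=2
  node 32: h_left=-1, h_right=-1, diff=0 [OK], height=0
  node 48: h_left=-1, h_right=-1, diff=0 [OK], height=0
  node 40: h_left=0, h_right=0, diff=0 [OK], height=1
  node 22: h_left=2, h_right=1, diff=1 [OK], height=3
All nodes satisfy the balance condition.
Result: Balanced


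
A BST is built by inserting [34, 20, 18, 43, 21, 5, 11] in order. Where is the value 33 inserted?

Starting tree (level order): [34, 20, 43, 18, 21, None, None, 5, None, None, None, None, 11]
Insertion path: 34 -> 20 -> 21
Result: insert 33 as right child of 21
Final tree (level order): [34, 20, 43, 18, 21, None, None, 5, None, None, 33, None, 11]


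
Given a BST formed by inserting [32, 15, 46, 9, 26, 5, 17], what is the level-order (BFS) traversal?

Tree insertion order: [32, 15, 46, 9, 26, 5, 17]
Tree (level-order array): [32, 15, 46, 9, 26, None, None, 5, None, 17]
BFS from the root, enqueuing left then right child of each popped node:
  queue [32] -> pop 32, enqueue [15, 46], visited so far: [32]
  queue [15, 46] -> pop 15, enqueue [9, 26], visited so far: [32, 15]
  queue [46, 9, 26] -> pop 46, enqueue [none], visited so far: [32, 15, 46]
  queue [9, 26] -> pop 9, enqueue [5], visited so far: [32, 15, 46, 9]
  queue [26, 5] -> pop 26, enqueue [17], visited so far: [32, 15, 46, 9, 26]
  queue [5, 17] -> pop 5, enqueue [none], visited so far: [32, 15, 46, 9, 26, 5]
  queue [17] -> pop 17, enqueue [none], visited so far: [32, 15, 46, 9, 26, 5, 17]
Result: [32, 15, 46, 9, 26, 5, 17]


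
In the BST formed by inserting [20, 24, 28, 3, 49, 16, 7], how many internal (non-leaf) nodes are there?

Tree built from: [20, 24, 28, 3, 49, 16, 7]
Tree (level-order array): [20, 3, 24, None, 16, None, 28, 7, None, None, 49]
Rule: An internal node has at least one child.
Per-node child counts:
  node 20: 2 child(ren)
  node 3: 1 child(ren)
  node 16: 1 child(ren)
  node 7: 0 child(ren)
  node 24: 1 child(ren)
  node 28: 1 child(ren)
  node 49: 0 child(ren)
Matching nodes: [20, 3, 16, 24, 28]
Count of internal (non-leaf) nodes: 5


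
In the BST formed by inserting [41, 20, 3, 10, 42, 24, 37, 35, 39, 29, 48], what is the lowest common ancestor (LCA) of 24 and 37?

Tree insertion order: [41, 20, 3, 10, 42, 24, 37, 35, 39, 29, 48]
Tree (level-order array): [41, 20, 42, 3, 24, None, 48, None, 10, None, 37, None, None, None, None, 35, 39, 29]
In a BST, the LCA of p=24, q=37 is the first node v on the
root-to-leaf path with p <= v <= q (go left if both < v, right if both > v).
Walk from root:
  at 41: both 24 and 37 < 41, go left
  at 20: both 24 and 37 > 20, go right
  at 24: 24 <= 24 <= 37, this is the LCA
LCA = 24


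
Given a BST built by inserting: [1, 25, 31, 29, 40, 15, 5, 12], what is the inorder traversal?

Tree insertion order: [1, 25, 31, 29, 40, 15, 5, 12]
Tree (level-order array): [1, None, 25, 15, 31, 5, None, 29, 40, None, 12]
Inorder traversal: [1, 5, 12, 15, 25, 29, 31, 40]


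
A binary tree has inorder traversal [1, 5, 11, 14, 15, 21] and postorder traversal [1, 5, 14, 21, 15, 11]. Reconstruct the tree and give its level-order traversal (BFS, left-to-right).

Inorder:   [1, 5, 11, 14, 15, 21]
Postorder: [1, 5, 14, 21, 15, 11]
Algorithm: postorder visits root last, so walk postorder right-to-left;
each value is the root of the current inorder slice — split it at that
value, recurse on the right subtree first, then the left.
Recursive splits:
  root=11; inorder splits into left=[1, 5], right=[14, 15, 21]
  root=15; inorder splits into left=[14], right=[21]
  root=21; inorder splits into left=[], right=[]
  root=14; inorder splits into left=[], right=[]
  root=5; inorder splits into left=[1], right=[]
  root=1; inorder splits into left=[], right=[]
Reconstructed level-order: [11, 5, 15, 1, 14, 21]


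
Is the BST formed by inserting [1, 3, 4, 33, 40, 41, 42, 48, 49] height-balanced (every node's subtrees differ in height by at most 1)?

Tree (level-order array): [1, None, 3, None, 4, None, 33, None, 40, None, 41, None, 42, None, 48, None, 49]
Definition: a tree is height-balanced if, at every node, |h(left) - h(right)| <= 1 (empty subtree has height -1).
Bottom-up per-node check:
  node 49: h_left=-1, h_right=-1, diff=0 [OK], height=0
  node 48: h_left=-1, h_right=0, diff=1 [OK], height=1
  node 42: h_left=-1, h_right=1, diff=2 [FAIL (|-1-1|=2 > 1)], height=2
  node 41: h_left=-1, h_right=2, diff=3 [FAIL (|-1-2|=3 > 1)], height=3
  node 40: h_left=-1, h_right=3, diff=4 [FAIL (|-1-3|=4 > 1)], height=4
  node 33: h_left=-1, h_right=4, diff=5 [FAIL (|-1-4|=5 > 1)], height=5
  node 4: h_left=-1, h_right=5, diff=6 [FAIL (|-1-5|=6 > 1)], height=6
  node 3: h_left=-1, h_right=6, diff=7 [FAIL (|-1-6|=7 > 1)], height=7
  node 1: h_left=-1, h_right=7, diff=8 [FAIL (|-1-7|=8 > 1)], height=8
Node 42 violates the condition: |-1 - 1| = 2 > 1.
Result: Not balanced


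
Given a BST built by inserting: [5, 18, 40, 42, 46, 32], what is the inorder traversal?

Tree insertion order: [5, 18, 40, 42, 46, 32]
Tree (level-order array): [5, None, 18, None, 40, 32, 42, None, None, None, 46]
Inorder traversal: [5, 18, 32, 40, 42, 46]


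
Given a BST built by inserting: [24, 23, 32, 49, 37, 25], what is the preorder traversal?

Tree insertion order: [24, 23, 32, 49, 37, 25]
Tree (level-order array): [24, 23, 32, None, None, 25, 49, None, None, 37]
Preorder traversal: [24, 23, 32, 25, 49, 37]


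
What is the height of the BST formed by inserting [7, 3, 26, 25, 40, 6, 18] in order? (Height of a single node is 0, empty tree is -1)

Insertion order: [7, 3, 26, 25, 40, 6, 18]
Tree (level-order array): [7, 3, 26, None, 6, 25, 40, None, None, 18]
Compute height bottom-up (empty subtree = -1):
  height(6) = 1 + max(-1, -1) = 0
  height(3) = 1 + max(-1, 0) = 1
  height(18) = 1 + max(-1, -1) = 0
  height(25) = 1 + max(0, -1) = 1
  height(40) = 1 + max(-1, -1) = 0
  height(26) = 1 + max(1, 0) = 2
  height(7) = 1 + max(1, 2) = 3
Height = 3


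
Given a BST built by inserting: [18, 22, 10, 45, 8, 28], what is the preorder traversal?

Tree insertion order: [18, 22, 10, 45, 8, 28]
Tree (level-order array): [18, 10, 22, 8, None, None, 45, None, None, 28]
Preorder traversal: [18, 10, 8, 22, 45, 28]


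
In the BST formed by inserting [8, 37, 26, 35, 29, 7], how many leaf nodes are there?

Tree built from: [8, 37, 26, 35, 29, 7]
Tree (level-order array): [8, 7, 37, None, None, 26, None, None, 35, 29]
Rule: A leaf has 0 children.
Per-node child counts:
  node 8: 2 child(ren)
  node 7: 0 child(ren)
  node 37: 1 child(ren)
  node 26: 1 child(ren)
  node 35: 1 child(ren)
  node 29: 0 child(ren)
Matching nodes: [7, 29]
Count of leaf nodes: 2


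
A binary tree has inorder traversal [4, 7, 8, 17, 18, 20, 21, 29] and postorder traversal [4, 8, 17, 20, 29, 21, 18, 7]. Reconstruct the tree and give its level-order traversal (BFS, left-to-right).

Inorder:   [4, 7, 8, 17, 18, 20, 21, 29]
Postorder: [4, 8, 17, 20, 29, 21, 18, 7]
Algorithm: postorder visits root last, so walk postorder right-to-left;
each value is the root of the current inorder slice — split it at that
value, recurse on the right subtree first, then the left.
Recursive splits:
  root=7; inorder splits into left=[4], right=[8, 17, 18, 20, 21, 29]
  root=18; inorder splits into left=[8, 17], right=[20, 21, 29]
  root=21; inorder splits into left=[20], right=[29]
  root=29; inorder splits into left=[], right=[]
  root=20; inorder splits into left=[], right=[]
  root=17; inorder splits into left=[8], right=[]
  root=8; inorder splits into left=[], right=[]
  root=4; inorder splits into left=[], right=[]
Reconstructed level-order: [7, 4, 18, 17, 21, 8, 20, 29]


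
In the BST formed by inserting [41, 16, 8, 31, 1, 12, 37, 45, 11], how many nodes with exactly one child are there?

Tree built from: [41, 16, 8, 31, 1, 12, 37, 45, 11]
Tree (level-order array): [41, 16, 45, 8, 31, None, None, 1, 12, None, 37, None, None, 11]
Rule: These are nodes with exactly 1 non-null child.
Per-node child counts:
  node 41: 2 child(ren)
  node 16: 2 child(ren)
  node 8: 2 child(ren)
  node 1: 0 child(ren)
  node 12: 1 child(ren)
  node 11: 0 child(ren)
  node 31: 1 child(ren)
  node 37: 0 child(ren)
  node 45: 0 child(ren)
Matching nodes: [12, 31]
Count of nodes with exactly one child: 2


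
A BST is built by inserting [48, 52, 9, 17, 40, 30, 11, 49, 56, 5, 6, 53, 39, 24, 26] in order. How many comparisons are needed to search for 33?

Search path for 33: 48 -> 9 -> 17 -> 40 -> 30 -> 39
Found: False
Comparisons: 6


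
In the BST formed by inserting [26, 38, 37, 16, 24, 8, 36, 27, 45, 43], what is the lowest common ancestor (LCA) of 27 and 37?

Tree insertion order: [26, 38, 37, 16, 24, 8, 36, 27, 45, 43]
Tree (level-order array): [26, 16, 38, 8, 24, 37, 45, None, None, None, None, 36, None, 43, None, 27]
In a BST, the LCA of p=27, q=37 is the first node v on the
root-to-leaf path with p <= v <= q (go left if both < v, right if both > v).
Walk from root:
  at 26: both 27 and 37 > 26, go right
  at 38: both 27 and 37 < 38, go left
  at 37: 27 <= 37 <= 37, this is the LCA
LCA = 37


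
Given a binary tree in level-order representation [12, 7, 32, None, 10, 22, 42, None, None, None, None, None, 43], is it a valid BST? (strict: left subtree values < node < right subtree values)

Level-order array: [12, 7, 32, None, 10, 22, 42, None, None, None, None, None, 43]
Validate using subtree bounds (lo, hi): at each node, require lo < value < hi,
then recurse left with hi=value and right with lo=value.
Preorder trace (stopping at first violation):
  at node 12 with bounds (-inf, +inf): OK
  at node 7 with bounds (-inf, 12): OK
  at node 10 with bounds (7, 12): OK
  at node 32 with bounds (12, +inf): OK
  at node 22 with bounds (12, 32): OK
  at node 42 with bounds (32, +inf): OK
  at node 43 with bounds (42, +inf): OK
No violation found at any node.
Result: Valid BST


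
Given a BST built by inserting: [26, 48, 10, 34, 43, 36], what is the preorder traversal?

Tree insertion order: [26, 48, 10, 34, 43, 36]
Tree (level-order array): [26, 10, 48, None, None, 34, None, None, 43, 36]
Preorder traversal: [26, 10, 48, 34, 43, 36]


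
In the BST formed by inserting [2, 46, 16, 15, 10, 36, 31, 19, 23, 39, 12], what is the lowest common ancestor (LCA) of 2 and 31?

Tree insertion order: [2, 46, 16, 15, 10, 36, 31, 19, 23, 39, 12]
Tree (level-order array): [2, None, 46, 16, None, 15, 36, 10, None, 31, 39, None, 12, 19, None, None, None, None, None, None, 23]
In a BST, the LCA of p=2, q=31 is the first node v on the
root-to-leaf path with p <= v <= q (go left if both < v, right if both > v).
Walk from root:
  at 2: 2 <= 2 <= 31, this is the LCA
LCA = 2


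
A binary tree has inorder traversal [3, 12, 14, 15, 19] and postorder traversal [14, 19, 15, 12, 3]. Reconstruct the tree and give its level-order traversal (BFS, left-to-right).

Inorder:   [3, 12, 14, 15, 19]
Postorder: [14, 19, 15, 12, 3]
Algorithm: postorder visits root last, so walk postorder right-to-left;
each value is the root of the current inorder slice — split it at that
value, recurse on the right subtree first, then the left.
Recursive splits:
  root=3; inorder splits into left=[], right=[12, 14, 15, 19]
  root=12; inorder splits into left=[], right=[14, 15, 19]
  root=15; inorder splits into left=[14], right=[19]
  root=19; inorder splits into left=[], right=[]
  root=14; inorder splits into left=[], right=[]
Reconstructed level-order: [3, 12, 15, 14, 19]


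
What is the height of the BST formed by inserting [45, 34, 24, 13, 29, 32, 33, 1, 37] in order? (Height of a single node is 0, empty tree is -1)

Insertion order: [45, 34, 24, 13, 29, 32, 33, 1, 37]
Tree (level-order array): [45, 34, None, 24, 37, 13, 29, None, None, 1, None, None, 32, None, None, None, 33]
Compute height bottom-up (empty subtree = -1):
  height(1) = 1 + max(-1, -1) = 0
  height(13) = 1 + max(0, -1) = 1
  height(33) = 1 + max(-1, -1) = 0
  height(32) = 1 + max(-1, 0) = 1
  height(29) = 1 + max(-1, 1) = 2
  height(24) = 1 + max(1, 2) = 3
  height(37) = 1 + max(-1, -1) = 0
  height(34) = 1 + max(3, 0) = 4
  height(45) = 1 + max(4, -1) = 5
Height = 5


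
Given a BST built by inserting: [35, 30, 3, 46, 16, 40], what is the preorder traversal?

Tree insertion order: [35, 30, 3, 46, 16, 40]
Tree (level-order array): [35, 30, 46, 3, None, 40, None, None, 16]
Preorder traversal: [35, 30, 3, 16, 46, 40]


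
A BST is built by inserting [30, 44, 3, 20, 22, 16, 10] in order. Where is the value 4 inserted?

Starting tree (level order): [30, 3, 44, None, 20, None, None, 16, 22, 10]
Insertion path: 30 -> 3 -> 20 -> 16 -> 10
Result: insert 4 as left child of 10
Final tree (level order): [30, 3, 44, None, 20, None, None, 16, 22, 10, None, None, None, 4]


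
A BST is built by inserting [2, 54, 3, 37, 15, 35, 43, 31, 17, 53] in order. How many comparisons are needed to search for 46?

Search path for 46: 2 -> 54 -> 3 -> 37 -> 43 -> 53
Found: False
Comparisons: 6


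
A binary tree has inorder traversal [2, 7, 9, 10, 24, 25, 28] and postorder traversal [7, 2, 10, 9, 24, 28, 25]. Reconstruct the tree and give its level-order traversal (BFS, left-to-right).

Inorder:   [2, 7, 9, 10, 24, 25, 28]
Postorder: [7, 2, 10, 9, 24, 28, 25]
Algorithm: postorder visits root last, so walk postorder right-to-left;
each value is the root of the current inorder slice — split it at that
value, recurse on the right subtree first, then the left.
Recursive splits:
  root=25; inorder splits into left=[2, 7, 9, 10, 24], right=[28]
  root=28; inorder splits into left=[], right=[]
  root=24; inorder splits into left=[2, 7, 9, 10], right=[]
  root=9; inorder splits into left=[2, 7], right=[10]
  root=10; inorder splits into left=[], right=[]
  root=2; inorder splits into left=[], right=[7]
  root=7; inorder splits into left=[], right=[]
Reconstructed level-order: [25, 24, 28, 9, 2, 10, 7]


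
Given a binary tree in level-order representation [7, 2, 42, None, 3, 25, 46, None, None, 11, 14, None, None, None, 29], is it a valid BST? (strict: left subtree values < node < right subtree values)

Level-order array: [7, 2, 42, None, 3, 25, 46, None, None, 11, 14, None, None, None, 29]
Validate using subtree bounds (lo, hi): at each node, require lo < value < hi,
then recurse left with hi=value and right with lo=value.
Preorder trace (stopping at first violation):
  at node 7 with bounds (-inf, +inf): OK
  at node 2 with bounds (-inf, 7): OK
  at node 3 with bounds (2, 7): OK
  at node 42 with bounds (7, +inf): OK
  at node 25 with bounds (7, 42): OK
  at node 11 with bounds (7, 25): OK
  at node 29 with bounds (11, 25): VIOLATION
Node 29 violates its bound: not (11 < 29 < 25).
Result: Not a valid BST


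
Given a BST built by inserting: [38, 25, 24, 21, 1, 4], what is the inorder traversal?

Tree insertion order: [38, 25, 24, 21, 1, 4]
Tree (level-order array): [38, 25, None, 24, None, 21, None, 1, None, None, 4]
Inorder traversal: [1, 4, 21, 24, 25, 38]


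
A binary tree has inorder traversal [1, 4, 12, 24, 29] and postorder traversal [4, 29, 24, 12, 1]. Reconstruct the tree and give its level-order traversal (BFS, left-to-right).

Inorder:   [1, 4, 12, 24, 29]
Postorder: [4, 29, 24, 12, 1]
Algorithm: postorder visits root last, so walk postorder right-to-left;
each value is the root of the current inorder slice — split it at that
value, recurse on the right subtree first, then the left.
Recursive splits:
  root=1; inorder splits into left=[], right=[4, 12, 24, 29]
  root=12; inorder splits into left=[4], right=[24, 29]
  root=24; inorder splits into left=[], right=[29]
  root=29; inorder splits into left=[], right=[]
  root=4; inorder splits into left=[], right=[]
Reconstructed level-order: [1, 12, 4, 24, 29]


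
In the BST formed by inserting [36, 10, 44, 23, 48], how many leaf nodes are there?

Tree built from: [36, 10, 44, 23, 48]
Tree (level-order array): [36, 10, 44, None, 23, None, 48]
Rule: A leaf has 0 children.
Per-node child counts:
  node 36: 2 child(ren)
  node 10: 1 child(ren)
  node 23: 0 child(ren)
  node 44: 1 child(ren)
  node 48: 0 child(ren)
Matching nodes: [23, 48]
Count of leaf nodes: 2


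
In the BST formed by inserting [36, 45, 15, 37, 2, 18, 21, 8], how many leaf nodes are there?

Tree built from: [36, 45, 15, 37, 2, 18, 21, 8]
Tree (level-order array): [36, 15, 45, 2, 18, 37, None, None, 8, None, 21]
Rule: A leaf has 0 children.
Per-node child counts:
  node 36: 2 child(ren)
  node 15: 2 child(ren)
  node 2: 1 child(ren)
  node 8: 0 child(ren)
  node 18: 1 child(ren)
  node 21: 0 child(ren)
  node 45: 1 child(ren)
  node 37: 0 child(ren)
Matching nodes: [8, 21, 37]
Count of leaf nodes: 3


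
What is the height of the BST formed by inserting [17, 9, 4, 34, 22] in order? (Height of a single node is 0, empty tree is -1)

Insertion order: [17, 9, 4, 34, 22]
Tree (level-order array): [17, 9, 34, 4, None, 22]
Compute height bottom-up (empty subtree = -1):
  height(4) = 1 + max(-1, -1) = 0
  height(9) = 1 + max(0, -1) = 1
  height(22) = 1 + max(-1, -1) = 0
  height(34) = 1 + max(0, -1) = 1
  height(17) = 1 + max(1, 1) = 2
Height = 2


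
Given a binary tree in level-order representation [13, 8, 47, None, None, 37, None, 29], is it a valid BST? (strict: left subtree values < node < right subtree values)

Level-order array: [13, 8, 47, None, None, 37, None, 29]
Validate using subtree bounds (lo, hi): at each node, require lo < value < hi,
then recurse left with hi=value and right with lo=value.
Preorder trace (stopping at first violation):
  at node 13 with bounds (-inf, +inf): OK
  at node 8 with bounds (-inf, 13): OK
  at node 47 with bounds (13, +inf): OK
  at node 37 with bounds (13, 47): OK
  at node 29 with bounds (13, 37): OK
No violation found at any node.
Result: Valid BST


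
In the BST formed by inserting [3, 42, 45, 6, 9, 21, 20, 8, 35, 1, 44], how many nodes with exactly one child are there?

Tree built from: [3, 42, 45, 6, 9, 21, 20, 8, 35, 1, 44]
Tree (level-order array): [3, 1, 42, None, None, 6, 45, None, 9, 44, None, 8, 21, None, None, None, None, 20, 35]
Rule: These are nodes with exactly 1 non-null child.
Per-node child counts:
  node 3: 2 child(ren)
  node 1: 0 child(ren)
  node 42: 2 child(ren)
  node 6: 1 child(ren)
  node 9: 2 child(ren)
  node 8: 0 child(ren)
  node 21: 2 child(ren)
  node 20: 0 child(ren)
  node 35: 0 child(ren)
  node 45: 1 child(ren)
  node 44: 0 child(ren)
Matching nodes: [6, 45]
Count of nodes with exactly one child: 2


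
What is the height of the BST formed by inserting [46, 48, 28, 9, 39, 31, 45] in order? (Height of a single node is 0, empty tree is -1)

Insertion order: [46, 48, 28, 9, 39, 31, 45]
Tree (level-order array): [46, 28, 48, 9, 39, None, None, None, None, 31, 45]
Compute height bottom-up (empty subtree = -1):
  height(9) = 1 + max(-1, -1) = 0
  height(31) = 1 + max(-1, -1) = 0
  height(45) = 1 + max(-1, -1) = 0
  height(39) = 1 + max(0, 0) = 1
  height(28) = 1 + max(0, 1) = 2
  height(48) = 1 + max(-1, -1) = 0
  height(46) = 1 + max(2, 0) = 3
Height = 3


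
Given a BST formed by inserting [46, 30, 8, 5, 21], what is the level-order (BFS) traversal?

Tree insertion order: [46, 30, 8, 5, 21]
Tree (level-order array): [46, 30, None, 8, None, 5, 21]
BFS from the root, enqueuing left then right child of each popped node:
  queue [46] -> pop 46, enqueue [30], visited so far: [46]
  queue [30] -> pop 30, enqueue [8], visited so far: [46, 30]
  queue [8] -> pop 8, enqueue [5, 21], visited so far: [46, 30, 8]
  queue [5, 21] -> pop 5, enqueue [none], visited so far: [46, 30, 8, 5]
  queue [21] -> pop 21, enqueue [none], visited so far: [46, 30, 8, 5, 21]
Result: [46, 30, 8, 5, 21]


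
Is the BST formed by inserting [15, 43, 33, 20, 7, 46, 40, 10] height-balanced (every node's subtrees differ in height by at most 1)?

Tree (level-order array): [15, 7, 43, None, 10, 33, 46, None, None, 20, 40]
Definition: a tree is height-balanced if, at every node, |h(left) - h(right)| <= 1 (empty subtree has height -1).
Bottom-up per-node check:
  node 10: h_left=-1, h_right=-1, diff=0 [OK], height=0
  node 7: h_left=-1, h_right=0, diff=1 [OK], height=1
  node 20: h_left=-1, h_right=-1, diff=0 [OK], height=0
  node 40: h_left=-1, h_right=-1, diff=0 [OK], height=0
  node 33: h_left=0, h_right=0, diff=0 [OK], height=1
  node 46: h_left=-1, h_right=-1, diff=0 [OK], height=0
  node 43: h_left=1, h_right=0, diff=1 [OK], height=2
  node 15: h_left=1, h_right=2, diff=1 [OK], height=3
All nodes satisfy the balance condition.
Result: Balanced


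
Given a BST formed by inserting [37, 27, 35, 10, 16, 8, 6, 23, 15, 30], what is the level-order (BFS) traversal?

Tree insertion order: [37, 27, 35, 10, 16, 8, 6, 23, 15, 30]
Tree (level-order array): [37, 27, None, 10, 35, 8, 16, 30, None, 6, None, 15, 23]
BFS from the root, enqueuing left then right child of each popped node:
  queue [37] -> pop 37, enqueue [27], visited so far: [37]
  queue [27] -> pop 27, enqueue [10, 35], visited so far: [37, 27]
  queue [10, 35] -> pop 10, enqueue [8, 16], visited so far: [37, 27, 10]
  queue [35, 8, 16] -> pop 35, enqueue [30], visited so far: [37, 27, 10, 35]
  queue [8, 16, 30] -> pop 8, enqueue [6], visited so far: [37, 27, 10, 35, 8]
  queue [16, 30, 6] -> pop 16, enqueue [15, 23], visited so far: [37, 27, 10, 35, 8, 16]
  queue [30, 6, 15, 23] -> pop 30, enqueue [none], visited so far: [37, 27, 10, 35, 8, 16, 30]
  queue [6, 15, 23] -> pop 6, enqueue [none], visited so far: [37, 27, 10, 35, 8, 16, 30, 6]
  queue [15, 23] -> pop 15, enqueue [none], visited so far: [37, 27, 10, 35, 8, 16, 30, 6, 15]
  queue [23] -> pop 23, enqueue [none], visited so far: [37, 27, 10, 35, 8, 16, 30, 6, 15, 23]
Result: [37, 27, 10, 35, 8, 16, 30, 6, 15, 23]


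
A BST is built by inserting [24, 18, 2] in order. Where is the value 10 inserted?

Starting tree (level order): [24, 18, None, 2]
Insertion path: 24 -> 18 -> 2
Result: insert 10 as right child of 2
Final tree (level order): [24, 18, None, 2, None, None, 10]


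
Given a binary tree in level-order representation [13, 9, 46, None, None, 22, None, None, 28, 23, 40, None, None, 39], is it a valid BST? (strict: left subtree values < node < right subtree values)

Level-order array: [13, 9, 46, None, None, 22, None, None, 28, 23, 40, None, None, 39]
Validate using subtree bounds (lo, hi): at each node, require lo < value < hi,
then recurse left with hi=value and right with lo=value.
Preorder trace (stopping at first violation):
  at node 13 with bounds (-inf, +inf): OK
  at node 9 with bounds (-inf, 13): OK
  at node 46 with bounds (13, +inf): OK
  at node 22 with bounds (13, 46): OK
  at node 28 with bounds (22, 46): OK
  at node 23 with bounds (22, 28): OK
  at node 40 with bounds (28, 46): OK
  at node 39 with bounds (28, 40): OK
No violation found at any node.
Result: Valid BST


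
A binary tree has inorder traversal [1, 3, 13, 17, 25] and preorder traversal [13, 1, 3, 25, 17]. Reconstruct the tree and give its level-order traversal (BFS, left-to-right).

Inorder:  [1, 3, 13, 17, 25]
Preorder: [13, 1, 3, 25, 17]
Algorithm: preorder visits root first, so consume preorder in order;
for each root, split the current inorder slice at that value into
left-subtree inorder and right-subtree inorder, then recurse.
Recursive splits:
  root=13; inorder splits into left=[1, 3], right=[17, 25]
  root=1; inorder splits into left=[], right=[3]
  root=3; inorder splits into left=[], right=[]
  root=25; inorder splits into left=[17], right=[]
  root=17; inorder splits into left=[], right=[]
Reconstructed level-order: [13, 1, 25, 3, 17]


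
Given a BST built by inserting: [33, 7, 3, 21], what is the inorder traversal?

Tree insertion order: [33, 7, 3, 21]
Tree (level-order array): [33, 7, None, 3, 21]
Inorder traversal: [3, 7, 21, 33]


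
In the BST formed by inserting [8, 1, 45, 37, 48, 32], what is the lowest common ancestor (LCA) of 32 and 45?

Tree insertion order: [8, 1, 45, 37, 48, 32]
Tree (level-order array): [8, 1, 45, None, None, 37, 48, 32]
In a BST, the LCA of p=32, q=45 is the first node v on the
root-to-leaf path with p <= v <= q (go left if both < v, right if both > v).
Walk from root:
  at 8: both 32 and 45 > 8, go right
  at 45: 32 <= 45 <= 45, this is the LCA
LCA = 45


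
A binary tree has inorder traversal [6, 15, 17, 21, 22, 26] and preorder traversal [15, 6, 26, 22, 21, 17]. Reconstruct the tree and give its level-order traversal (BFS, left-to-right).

Inorder:  [6, 15, 17, 21, 22, 26]
Preorder: [15, 6, 26, 22, 21, 17]
Algorithm: preorder visits root first, so consume preorder in order;
for each root, split the current inorder slice at that value into
left-subtree inorder and right-subtree inorder, then recurse.
Recursive splits:
  root=15; inorder splits into left=[6], right=[17, 21, 22, 26]
  root=6; inorder splits into left=[], right=[]
  root=26; inorder splits into left=[17, 21, 22], right=[]
  root=22; inorder splits into left=[17, 21], right=[]
  root=21; inorder splits into left=[17], right=[]
  root=17; inorder splits into left=[], right=[]
Reconstructed level-order: [15, 6, 26, 22, 21, 17]


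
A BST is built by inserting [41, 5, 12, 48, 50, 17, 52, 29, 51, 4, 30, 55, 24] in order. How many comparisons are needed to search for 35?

Search path for 35: 41 -> 5 -> 12 -> 17 -> 29 -> 30
Found: False
Comparisons: 6


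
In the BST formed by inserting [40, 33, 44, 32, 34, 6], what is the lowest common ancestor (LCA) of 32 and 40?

Tree insertion order: [40, 33, 44, 32, 34, 6]
Tree (level-order array): [40, 33, 44, 32, 34, None, None, 6]
In a BST, the LCA of p=32, q=40 is the first node v on the
root-to-leaf path with p <= v <= q (go left if both < v, right if both > v).
Walk from root:
  at 40: 32 <= 40 <= 40, this is the LCA
LCA = 40


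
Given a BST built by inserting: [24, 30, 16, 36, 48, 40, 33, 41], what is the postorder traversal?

Tree insertion order: [24, 30, 16, 36, 48, 40, 33, 41]
Tree (level-order array): [24, 16, 30, None, None, None, 36, 33, 48, None, None, 40, None, None, 41]
Postorder traversal: [16, 33, 41, 40, 48, 36, 30, 24]


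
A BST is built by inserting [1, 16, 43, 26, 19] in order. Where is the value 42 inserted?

Starting tree (level order): [1, None, 16, None, 43, 26, None, 19]
Insertion path: 1 -> 16 -> 43 -> 26
Result: insert 42 as right child of 26
Final tree (level order): [1, None, 16, None, 43, 26, None, 19, 42]


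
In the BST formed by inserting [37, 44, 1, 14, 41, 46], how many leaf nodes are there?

Tree built from: [37, 44, 1, 14, 41, 46]
Tree (level-order array): [37, 1, 44, None, 14, 41, 46]
Rule: A leaf has 0 children.
Per-node child counts:
  node 37: 2 child(ren)
  node 1: 1 child(ren)
  node 14: 0 child(ren)
  node 44: 2 child(ren)
  node 41: 0 child(ren)
  node 46: 0 child(ren)
Matching nodes: [14, 41, 46]
Count of leaf nodes: 3


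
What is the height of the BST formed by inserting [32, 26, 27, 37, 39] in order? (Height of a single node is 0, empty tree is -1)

Insertion order: [32, 26, 27, 37, 39]
Tree (level-order array): [32, 26, 37, None, 27, None, 39]
Compute height bottom-up (empty subtree = -1):
  height(27) = 1 + max(-1, -1) = 0
  height(26) = 1 + max(-1, 0) = 1
  height(39) = 1 + max(-1, -1) = 0
  height(37) = 1 + max(-1, 0) = 1
  height(32) = 1 + max(1, 1) = 2
Height = 2


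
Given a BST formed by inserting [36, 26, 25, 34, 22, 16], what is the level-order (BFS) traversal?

Tree insertion order: [36, 26, 25, 34, 22, 16]
Tree (level-order array): [36, 26, None, 25, 34, 22, None, None, None, 16]
BFS from the root, enqueuing left then right child of each popped node:
  queue [36] -> pop 36, enqueue [26], visited so far: [36]
  queue [26] -> pop 26, enqueue [25, 34], visited so far: [36, 26]
  queue [25, 34] -> pop 25, enqueue [22], visited so far: [36, 26, 25]
  queue [34, 22] -> pop 34, enqueue [none], visited so far: [36, 26, 25, 34]
  queue [22] -> pop 22, enqueue [16], visited so far: [36, 26, 25, 34, 22]
  queue [16] -> pop 16, enqueue [none], visited so far: [36, 26, 25, 34, 22, 16]
Result: [36, 26, 25, 34, 22, 16]


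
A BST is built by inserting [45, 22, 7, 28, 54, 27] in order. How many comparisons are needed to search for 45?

Search path for 45: 45
Found: True
Comparisons: 1


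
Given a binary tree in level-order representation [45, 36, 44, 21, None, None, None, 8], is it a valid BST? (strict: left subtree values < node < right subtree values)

Level-order array: [45, 36, 44, 21, None, None, None, 8]
Validate using subtree bounds (lo, hi): at each node, require lo < value < hi,
then recurse left with hi=value and right with lo=value.
Preorder trace (stopping at first violation):
  at node 45 with bounds (-inf, +inf): OK
  at node 36 with bounds (-inf, 45): OK
  at node 21 with bounds (-inf, 36): OK
  at node 8 with bounds (-inf, 21): OK
  at node 44 with bounds (45, +inf): VIOLATION
Node 44 violates its bound: not (45 < 44 < +inf).
Result: Not a valid BST


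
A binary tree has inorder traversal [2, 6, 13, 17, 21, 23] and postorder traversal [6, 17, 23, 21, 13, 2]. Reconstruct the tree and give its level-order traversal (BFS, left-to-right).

Inorder:   [2, 6, 13, 17, 21, 23]
Postorder: [6, 17, 23, 21, 13, 2]
Algorithm: postorder visits root last, so walk postorder right-to-left;
each value is the root of the current inorder slice — split it at that
value, recurse on the right subtree first, then the left.
Recursive splits:
  root=2; inorder splits into left=[], right=[6, 13, 17, 21, 23]
  root=13; inorder splits into left=[6], right=[17, 21, 23]
  root=21; inorder splits into left=[17], right=[23]
  root=23; inorder splits into left=[], right=[]
  root=17; inorder splits into left=[], right=[]
  root=6; inorder splits into left=[], right=[]
Reconstructed level-order: [2, 13, 6, 21, 17, 23]


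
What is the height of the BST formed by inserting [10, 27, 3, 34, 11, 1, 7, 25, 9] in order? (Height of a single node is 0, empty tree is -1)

Insertion order: [10, 27, 3, 34, 11, 1, 7, 25, 9]
Tree (level-order array): [10, 3, 27, 1, 7, 11, 34, None, None, None, 9, None, 25]
Compute height bottom-up (empty subtree = -1):
  height(1) = 1 + max(-1, -1) = 0
  height(9) = 1 + max(-1, -1) = 0
  height(7) = 1 + max(-1, 0) = 1
  height(3) = 1 + max(0, 1) = 2
  height(25) = 1 + max(-1, -1) = 0
  height(11) = 1 + max(-1, 0) = 1
  height(34) = 1 + max(-1, -1) = 0
  height(27) = 1 + max(1, 0) = 2
  height(10) = 1 + max(2, 2) = 3
Height = 3


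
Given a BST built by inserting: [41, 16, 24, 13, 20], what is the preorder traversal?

Tree insertion order: [41, 16, 24, 13, 20]
Tree (level-order array): [41, 16, None, 13, 24, None, None, 20]
Preorder traversal: [41, 16, 13, 24, 20]


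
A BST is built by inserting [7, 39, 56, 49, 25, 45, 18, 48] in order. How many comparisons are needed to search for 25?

Search path for 25: 7 -> 39 -> 25
Found: True
Comparisons: 3


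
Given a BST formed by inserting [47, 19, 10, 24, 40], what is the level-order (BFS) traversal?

Tree insertion order: [47, 19, 10, 24, 40]
Tree (level-order array): [47, 19, None, 10, 24, None, None, None, 40]
BFS from the root, enqueuing left then right child of each popped node:
  queue [47] -> pop 47, enqueue [19], visited so far: [47]
  queue [19] -> pop 19, enqueue [10, 24], visited so far: [47, 19]
  queue [10, 24] -> pop 10, enqueue [none], visited so far: [47, 19, 10]
  queue [24] -> pop 24, enqueue [40], visited so far: [47, 19, 10, 24]
  queue [40] -> pop 40, enqueue [none], visited so far: [47, 19, 10, 24, 40]
Result: [47, 19, 10, 24, 40]
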